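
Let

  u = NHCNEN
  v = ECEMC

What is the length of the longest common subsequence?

Let dp[i][j] be the LCS length of the first i characters of u and the first j characters of v. dp[i][j] = dp[i-1][j-1]+1 when the i-th and j-th characters match, else max(dp[i-1][j], dp[i][j-1]).
    ·  E  C  E  M  C
 ·  0  0  0  0  0  0
 N  0  0  0  0  0  0
 H  0  0  0  0  0  0
 C  0  0  1  1  1  1
 N  0  0  1  1  1  1
 E  0  1  1  2  2  2
 N  0  1  1  2  2  2
dp[6][5] = 2. One LCS (by backtracking along matches): CE.

2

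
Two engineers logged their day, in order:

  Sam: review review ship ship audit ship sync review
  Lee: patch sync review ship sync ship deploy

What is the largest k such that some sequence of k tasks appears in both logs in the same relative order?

3

Match review (Sam #2, Lee #3), then ship (Sam #3, Lee #4), then ship (Sam #4, Lee #6) — 3 tasks in the same relative order in both. The LCS DP gives dp[8][7] = 3, so this is optimal.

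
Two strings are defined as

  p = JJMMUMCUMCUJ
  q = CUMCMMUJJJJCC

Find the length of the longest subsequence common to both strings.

Taking U at p[5]=q[2] → M at p[6]=q[3] → C at p[7]=q[4] → M at p[9]=q[6] → U at p[11]=q[7] → J at p[12]=q[11] gives a common subsequence of length 6. dp[12][13] = 6 confirms this is the maximum.

6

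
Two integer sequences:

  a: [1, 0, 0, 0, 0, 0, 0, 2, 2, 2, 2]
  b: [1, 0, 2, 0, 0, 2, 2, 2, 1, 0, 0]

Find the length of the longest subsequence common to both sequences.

Taking 1 [1,1]; then 0 [2,2]; then 0 [6,4]; then 0 [7,5]; then 2 [8,6]; then 2 [9,7]; then 2 [10,8] gives a common subsequence of length 7. Since dp[11][11] = 7, nothing longer is possible.

7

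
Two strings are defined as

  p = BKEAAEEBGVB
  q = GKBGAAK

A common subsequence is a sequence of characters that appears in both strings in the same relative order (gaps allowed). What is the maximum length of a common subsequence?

3

Taking B [1,3]; then A [4,5]; then A [5,6] gives a common subsequence of length 3, and the DP table's final entry dp[11][7] is also 3, so no common subsequence is longer.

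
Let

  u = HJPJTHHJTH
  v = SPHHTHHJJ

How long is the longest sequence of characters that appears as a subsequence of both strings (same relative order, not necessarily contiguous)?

5

Let dp[i][j] be the LCS length of the first i characters of u and the first j characters of v. dp[i][j] = dp[i-1][j-1]+1 when the i-th and j-th characters match, else max(dp[i-1][j], dp[i][j-1]).
    ·  S  P  H  H  T  H  H  J  J
 ·  0  0  0  0  0  0  0  0  0  0
 H  0  0  0  1  1  1  1  1  1  1
 J  0  0  0  1  1  1  1  1  2  2
 P  0  0  1  1  1  1  1  1  2  2
 J  0  0  1  1  1  1  1  1  2  3
 T  0  0  1  1  1  2  2  2  2  3
 H  0  0  1  2  2  2  3  3  3  3
 H  0  0  1  2  3  3  3  4  4  4
 J  0  0  1  2  3  3  3  4  5  5
 T  0  0  1  2  3  4  4  4  5  5
 H  0  0  1  2  3  4  5  5  5  5
dp[10][9] = 5. One LCS (by backtracking along matches): HTHHJ.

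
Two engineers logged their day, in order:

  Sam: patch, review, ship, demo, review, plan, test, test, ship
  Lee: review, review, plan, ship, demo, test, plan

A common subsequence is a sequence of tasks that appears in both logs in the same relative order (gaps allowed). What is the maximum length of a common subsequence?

4

Taking review (Sam #2, Lee #2), then ship (Sam #3, Lee #4), then demo (Sam #4, Lee #5), then plan (Sam #6, Lee #7) gives a common subsequence of length 4. Since dp[9][7] = 4, nothing longer is possible.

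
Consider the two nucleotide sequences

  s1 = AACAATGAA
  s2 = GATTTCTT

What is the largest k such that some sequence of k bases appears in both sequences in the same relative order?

Let dp[i][j] be the LCS length of the first i bases of s1 and the first j bases of s2. dp[i][j] = dp[i-1][j-1]+1 when the i-th and j-th bases match, else max(dp[i-1][j], dp[i][j-1]).
    ·  G  A  T  T  T  C  T  T
 ·  0  0  0  0  0  0  0  0  0
 A  0  0  1  1  1  1  1  1  1
 A  0  0  1  1  1  1  1  1  1
 C  0  0  1  1  1  1  2  2  2
 A  0  0  1  1  1  1  2  2  2
 A  0  0  1  1  1  1  2  2  2
 T  0  0  1  2  2  2  2  3  3
 G  0  1  1  2  2  2  2  3  3
 A  0  1  2  2  2  2  2  3  3
 A  0  1  2  2  2  2  2  3  3
dp[9][8] = 3. One LCS (by backtracking along matches): ACT.

3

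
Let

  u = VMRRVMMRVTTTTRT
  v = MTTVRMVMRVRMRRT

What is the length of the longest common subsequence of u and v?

One common subsequence of length 8: V at u[1]=v[7], then M at u[2]=v[8], then R at u[3]=v[9], then R at u[4]=v[11], then M at u[7]=v[12], then R at u[8]=v[13], then R at u[14]=v[14], then T at u[15]=v[15], and the DP table's final entry dp[15][15] is also 8, so no common subsequence is longer.

8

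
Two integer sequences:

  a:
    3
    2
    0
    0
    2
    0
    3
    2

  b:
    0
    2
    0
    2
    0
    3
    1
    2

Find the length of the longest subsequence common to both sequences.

Pick 2 [2,2] → 0 [4,3] → 2 [5,4] → 0 [6,5] → 3 [7,6] → 2 [8,8]; all 6 values appear in both, in order. dp[8][8] = 6 confirms this is the maximum.

6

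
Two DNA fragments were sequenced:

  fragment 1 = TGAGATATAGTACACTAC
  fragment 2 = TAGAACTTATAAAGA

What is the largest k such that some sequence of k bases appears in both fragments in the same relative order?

Pick T at fragment 1[1]=fragment 2[1] → G at fragment 1[2]=fragment 2[3] → A at fragment 1[3]=fragment 2[4] → A at fragment 1[5]=fragment 2[5] → T at fragment 1[6]=fragment 2[8] → A at fragment 1[7]=fragment 2[9] → T at fragment 1[8]=fragment 2[10] → A at fragment 1[9]=fragment 2[11] → A at fragment 1[12]=fragment 2[12] → A at fragment 1[14]=fragment 2[13] → A at fragment 1[17]=fragment 2[15]; all 11 bases appear in both, in order, and the DP table's final entry dp[18][15] is also 11, so no common subsequence is longer.

11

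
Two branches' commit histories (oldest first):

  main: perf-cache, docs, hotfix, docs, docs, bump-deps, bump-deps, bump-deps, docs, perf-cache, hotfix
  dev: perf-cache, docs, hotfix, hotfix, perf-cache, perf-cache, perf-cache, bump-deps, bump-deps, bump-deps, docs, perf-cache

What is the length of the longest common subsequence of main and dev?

8

Pick perf-cache [1,1]; then docs [2,2]; then hotfix [3,4]; then bump-deps [6,8]; then bump-deps [7,9]; then bump-deps [8,10]; then docs [9,11]; then perf-cache [10,12]; all 8 commits appear in both, in order. Since dp[11][12] = 8, nothing longer is possible.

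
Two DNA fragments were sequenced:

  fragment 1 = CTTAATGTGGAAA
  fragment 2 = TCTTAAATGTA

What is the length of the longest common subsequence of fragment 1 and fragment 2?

Pick C (fragment 1 #1, fragment 2 #2); then T (fragment 1 #2, fragment 2 #3); then T (fragment 1 #3, fragment 2 #4); then A (fragment 1 #4, fragment 2 #6); then A (fragment 1 #5, fragment 2 #7); then T (fragment 1 #6, fragment 2 #8); then G (fragment 1 #7, fragment 2 #9); then T (fragment 1 #8, fragment 2 #10); then A (fragment 1 #13, fragment 2 #11); all 9 bases appear in both, in order. Since dp[13][11] = 9, nothing longer is possible.

9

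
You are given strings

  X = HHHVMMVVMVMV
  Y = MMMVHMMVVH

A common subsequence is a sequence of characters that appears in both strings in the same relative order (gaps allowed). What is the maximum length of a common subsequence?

Let dp[i][j] be the LCS length of the first i characters of X and the first j characters of Y. dp[i][j] = dp[i-1][j-1]+1 when the i-th and j-th characters match, else max(dp[i-1][j], dp[i][j-1]).
    ·  M  M  M  V  H  M  M  V  V  H
 ·  0  0  0  0  0  0  0  0  0  0  0
 H  0  0  0  0  0  1  1  1  1  1  1
 H  0  0  0  0  0  1  1  1  1  1  2
 H  0  0  0  0  0  1  1  1  1  1  2
 V  0  0  0  0  1  1  1  1  2  2  2
 M  0  1  1  1  1  1  2  2  2  2  2
 M  0  1  2  2  2  2  2  3  3  3  3
 V  0  1  2  2  3  3  3  3  4  4  4
 V  0  1  2  2  3  3  3  3  4  5  5
 M  0  1  2  3  3  3  4  4  4  5  5
 V  0  1  2  3  4  4  4  4  5  5  5
 M  0  1  2  3  4  4  5  5  5  5  5
 V  0  1  2  3  4  4  5  5  6  6  6
dp[12][10] = 6. One LCS (by backtracking along matches): MMVMVV.

6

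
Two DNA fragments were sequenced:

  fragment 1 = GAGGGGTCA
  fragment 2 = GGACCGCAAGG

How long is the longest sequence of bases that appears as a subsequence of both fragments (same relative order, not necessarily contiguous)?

5

Match G (fragment 1 #1, fragment 2 #2) → A (fragment 1 #2, fragment 2 #3) → G (fragment 1 #3, fragment 2 #6) → G (fragment 1 #5, fragment 2 #10) → G (fragment 1 #6, fragment 2 #11) — 5 bases in the same relative order in both, and the DP table's final entry dp[9][11] is also 5, so no common subsequence is longer.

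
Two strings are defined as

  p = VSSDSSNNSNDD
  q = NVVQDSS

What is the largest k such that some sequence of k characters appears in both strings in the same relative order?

Let dp[i][j] be the LCS length of the first i characters of p and the first j characters of q. dp[i][j] = dp[i-1][j-1]+1 when the i-th and j-th characters match, else max(dp[i-1][j], dp[i][j-1]).
    ·  N  V  V  Q  D  S  S
 ·  0  0  0  0  0  0  0  0
 V  0  0  1  1  1  1  1  1
 S  0  0  1  1  1  1  2  2
 S  0  0  1  1  1  1  2  3
 D  0  0  1  1  1  2  2  3
 S  0  0  1  1  1  2  3  3
 S  0  0  1  1  1  2  3  4
 N  0  1  1  1  1  2  3  4
 N  0  1  1  1  1  2  3  4
 S  0  1  1  1  1  2  3  4
 N  0  1  1  1  1  2  3  4
 D  0  1  1  1  1  2  3  4
 D  0  1  1  1  1  2  3  4
dp[12][7] = 4. One LCS (by backtracking along matches): VDSS.

4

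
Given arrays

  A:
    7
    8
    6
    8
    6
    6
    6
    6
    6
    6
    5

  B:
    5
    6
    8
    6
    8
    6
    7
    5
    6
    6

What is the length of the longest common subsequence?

6

Let dp[i][j] be the LCS length of the first i values of A and the first j values of B. dp[i][j] = dp[i-1][j-1]+1 when the i-th and j-th values match, else max(dp[i-1][j], dp[i][j-1]).
    ·  5  6  8  6  8  6  7  5  6  6
 ·  0  0  0  0  0  0  0  0  0  0  0
 7  0  0  0  0  0  0  0  1  1  1  1
 8  0  0  0  1  1  1  1  1  1  1  1
 6  0  0  1  1  2  2  2  2  2  2  2
 8  0  0  1  2  2  3  3  3  3  3  3
 6  0  0  1  2  3  3  4  4  4  4  4
 6  0  0  1  2  3  3  4  4  4  5  5
 6  0  0  1  2  3  3  4  4  4  5  6
 6  0  0  1  2  3  3  4  4  4  5  6
 6  0  0  1  2  3  3  4  4  4  5  6
 6  0  0  1  2  3  3  4  4  4  5  6
 5  0  1  1  2  3  3  4  4  5  5  6
dp[11][10] = 6. One LCS (by backtracking along matches): 8, 6, 8, 6, 6, 6.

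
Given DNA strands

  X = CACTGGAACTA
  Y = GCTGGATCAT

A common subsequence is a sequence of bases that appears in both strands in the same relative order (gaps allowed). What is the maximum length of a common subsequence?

Match C (X #3, Y #2); then T (X #4, Y #3); then G (X #5, Y #4); then G (X #6, Y #5); then A (X #7, Y #6); then A (X #8, Y #9); then T (X #10, Y #10) — 7 bases in the same relative order in both. dp[11][10] = 7 confirms this is the maximum.

7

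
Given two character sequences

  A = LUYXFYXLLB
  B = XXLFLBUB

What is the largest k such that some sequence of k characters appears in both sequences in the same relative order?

5

Let dp[i][j] be the LCS length of the first i characters of A and the first j characters of B. dp[i][j] = dp[i-1][j-1]+1 when the i-th and j-th characters match, else max(dp[i-1][j], dp[i][j-1]).
    ·  X  X  L  F  L  B  U  B
 ·  0  0  0  0  0  0  0  0  0
 L  0  0  0  1  1  1  1  1  1
 U  0  0  0  1  1  1  1  2  2
 Y  0  0  0  1  1  1  1  2  2
 X  0  1  1  1  1  1  1  2  2
 F  0  1  1  1  2  2  2  2  2
 Y  0  1  1  1  2  2  2  2  2
 X  0  1  2  2  2  2  2  2  2
 L  0  1  2  3  3  3  3  3  3
 L  0  1  2  3  3  4  4  4  4
 B  0  1  2  3  3  4  5  5  5
dp[10][8] = 5. One LCS (by backtracking along matches): XXLLB.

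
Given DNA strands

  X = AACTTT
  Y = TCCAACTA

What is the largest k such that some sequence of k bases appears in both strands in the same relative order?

Let dp[i][j] be the LCS length of the first i bases of X and the first j bases of Y. dp[i][j] = dp[i-1][j-1]+1 when the i-th and j-th bases match, else max(dp[i-1][j], dp[i][j-1]).
    ·  T  C  C  A  A  C  T  A
 ·  0  0  0  0  0  0  0  0  0
 A  0  0  0  0  1  1  1  1  1
 A  0  0  0  0  1  2  2  2  2
 C  0  0  1  1  1  2  3  3  3
 T  0  1  1  1  1  2  3  4  4
 T  0  1  1  1  1  2  3  4  4
 T  0  1  1  1  1  2  3  4  4
dp[6][8] = 4. One LCS (by backtracking along matches): AACT.

4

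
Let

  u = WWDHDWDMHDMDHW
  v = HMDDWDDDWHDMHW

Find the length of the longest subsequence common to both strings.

Taking W [1,5], then D [3,7], then D [5,8], then W [6,9], then H [9,10], then D [10,11], then M [11,12], then H [13,13], then W [14,14] gives a common subsequence of length 9. dp[14][14] = 9 confirms this is the maximum.

9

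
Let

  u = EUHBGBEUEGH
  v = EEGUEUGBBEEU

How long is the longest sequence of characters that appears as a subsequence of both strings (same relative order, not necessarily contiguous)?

Let dp[i][j] be the LCS length of the first i characters of u and the first j characters of v. dp[i][j] = dp[i-1][j-1]+1 when the i-th and j-th characters match, else max(dp[i-1][j], dp[i][j-1]).
    ·  E  E  G  U  E  U  G  B  B  E  E  U
 ·  0  0  0  0  0  0  0  0  0  0  0  0  0
 E  0  1  1  1  1  1  1  1  1  1  1  1  1
 U  0  1  1  1  2  2  2  2  2  2  2  2  2
 H  0  1  1  1  2  2  2  2  2  2  2  2  2
 B  0  1  1  1  2  2  2  2  3  3  3  3  3
 G  0  1  1  2  2  2  2  3  3  3  3  3  3
 B  0  1  1  2  2  2  2  3  4  4  4  4  4
 E  0  1  2  2  2  3  3  3  4  4  5  5  5
 U  0  1  2  2  3  3  4  4  4  4  5  5  6
 E  0  1  2  2  3  4  4  4  4  4  5  6  6
 G  0  1  2  3  3  4  4  5  5  5  5  6  6
 H  0  1  2  3  3  4  4  5  5  5  5  6  6
dp[11][12] = 6. One LCS (by backtracking along matches): EUBBEU.

6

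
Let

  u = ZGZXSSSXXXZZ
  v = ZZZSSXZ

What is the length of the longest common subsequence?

Let dp[i][j] be the LCS length of the first i characters of u and the first j characters of v. dp[i][j] = dp[i-1][j-1]+1 when the i-th and j-th characters match, else max(dp[i-1][j], dp[i][j-1]).
    ·  Z  Z  Z  S  S  X  Z
 ·  0  0  0  0  0  0  0  0
 Z  0  1  1  1  1  1  1  1
 G  0  1  1  1  1  1  1  1
 Z  0  1  2  2  2  2  2  2
 X  0  1  2  2  2  2  3  3
 S  0  1  2  2  3  3  3  3
 S  0  1  2  2  3  4  4  4
 S  0  1  2  2  3  4  4  4
 X  0  1  2  2  3  4  5  5
 X  0  1  2  2  3  4  5  5
 X  0  1  2  2  3  4  5  5
 Z  0  1  2  3  3  4  5  6
 Z  0  1  2  3  3  4  5  6
dp[12][7] = 6. One LCS (by backtracking along matches): ZZSSXZ.

6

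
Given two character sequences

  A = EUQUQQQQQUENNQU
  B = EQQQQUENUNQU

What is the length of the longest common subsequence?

11

Pick E (A #1, B #1), then Q (A #6, B #2), then Q (A #7, B #3), then Q (A #8, B #4), then Q (A #9, B #5), then U (A #10, B #6), then E (A #11, B #7), then N (A #12, B #8), then N (A #13, B #10), then Q (A #14, B #11), then U (A #15, B #12); all 11 characters appear in both, in order. dp[15][12] = 11 confirms this is the maximum.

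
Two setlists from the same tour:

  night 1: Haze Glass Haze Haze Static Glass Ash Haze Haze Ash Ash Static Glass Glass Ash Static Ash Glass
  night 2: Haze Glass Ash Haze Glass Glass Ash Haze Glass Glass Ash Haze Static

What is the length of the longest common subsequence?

10

Taking Haze (night 1 #1, night 2 #1) → Glass (night 1 #2, night 2 #2) → Haze (night 1 #3, night 2 #4) → Glass (night 1 #6, night 2 #6) → Ash (night 1 #7, night 2 #7) → Haze (night 1 #9, night 2 #8) → Glass (night 1 #13, night 2 #9) → Glass (night 1 #14, night 2 #10) → Ash (night 1 #15, night 2 #11) → Static (night 1 #16, night 2 #13) gives a common subsequence of length 10. dp[18][13] = 10 confirms this is the maximum.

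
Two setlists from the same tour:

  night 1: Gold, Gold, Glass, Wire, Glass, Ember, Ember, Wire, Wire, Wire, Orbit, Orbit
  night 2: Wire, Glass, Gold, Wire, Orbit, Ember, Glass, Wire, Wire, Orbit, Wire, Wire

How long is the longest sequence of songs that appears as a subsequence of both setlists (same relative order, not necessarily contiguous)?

6

Pick Gold (night 1 #1, night 2 #3) → Glass (night 1 #3, night 2 #7) → Wire (night 1 #4, night 2 #8) → Wire (night 1 #8, night 2 #9) → Wire (night 1 #9, night 2 #11) → Wire (night 1 #10, night 2 #12); all 6 songs appear in both, in order, and the DP table's final entry dp[12][12] is also 6, so no common subsequence is longer.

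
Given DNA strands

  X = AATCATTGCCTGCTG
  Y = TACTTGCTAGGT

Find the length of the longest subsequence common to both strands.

One common subsequence of length 9: A (X #2, Y #2), C (X #4, Y #3), T (X #6, Y #4), T (X #7, Y #5), G (X #8, Y #6), C (X #10, Y #7), T (X #11, Y #8), G (X #12, Y #11), T (X #14, Y #12). The LCS DP gives dp[15][12] = 9, so this is optimal.

9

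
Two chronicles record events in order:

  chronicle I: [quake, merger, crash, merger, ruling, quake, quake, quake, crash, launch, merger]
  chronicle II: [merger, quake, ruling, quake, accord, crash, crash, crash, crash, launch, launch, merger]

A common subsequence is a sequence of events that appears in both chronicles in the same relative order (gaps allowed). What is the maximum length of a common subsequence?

Taking quake [1,2], then ruling [5,3], then quake [6,4], then crash [9,9], then launch [10,11], then merger [11,12] gives a common subsequence of length 6. Since dp[11][12] = 6, nothing longer is possible.

6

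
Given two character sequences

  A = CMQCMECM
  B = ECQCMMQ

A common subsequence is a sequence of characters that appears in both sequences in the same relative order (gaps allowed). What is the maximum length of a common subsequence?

One common subsequence of length 5: C at A[1]=B[2], Q at A[3]=B[3], C at A[4]=B[4], M at A[5]=B[5], M at A[8]=B[6]. Since dp[8][7] = 5, nothing longer is possible.

5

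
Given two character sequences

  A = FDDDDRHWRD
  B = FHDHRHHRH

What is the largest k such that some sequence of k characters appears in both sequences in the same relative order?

5

Let dp[i][j] be the LCS length of the first i characters of A and the first j characters of B. dp[i][j] = dp[i-1][j-1]+1 when the i-th and j-th characters match, else max(dp[i-1][j], dp[i][j-1]).
    ·  F  H  D  H  R  H  H  R  H
 ·  0  0  0  0  0  0  0  0  0  0
 F  0  1  1  1  1  1  1  1  1  1
 D  0  1  1  2  2  2  2  2  2  2
 D  0  1  1  2  2  2  2  2  2  2
 D  0  1  1  2  2  2  2  2  2  2
 D  0  1  1  2  2  2  2  2  2  2
 R  0  1  1  2  2  3  3  3  3  3
 H  0  1  2  2  3  3  4  4  4  4
 W  0  1  2  2  3  3  4  4  4  4
 R  0  1  2  2  3  4  4  4  5  5
 D  0  1  2  3  3  4  4  4  5  5
dp[10][9] = 5. One LCS (by backtracking along matches): FDRHR.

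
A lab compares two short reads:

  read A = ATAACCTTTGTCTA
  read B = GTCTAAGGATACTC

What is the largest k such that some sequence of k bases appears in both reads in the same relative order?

Pick T [2,4], then A [3,5], then A [4,6], then G [10,8], then T [11,10], then C [12,12], then T [13,13]; all 7 bases appear in both, in order. The LCS DP gives dp[14][14] = 7, so this is optimal.

7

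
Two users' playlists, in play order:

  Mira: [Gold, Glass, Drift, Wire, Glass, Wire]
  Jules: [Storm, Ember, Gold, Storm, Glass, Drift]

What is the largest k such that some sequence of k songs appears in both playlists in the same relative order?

One common subsequence of length 3: Gold at Mira[1]=Jules[3]; then Glass at Mira[2]=Jules[5]; then Drift at Mira[3]=Jules[6]. dp[6][6] = 3 confirms this is the maximum.

3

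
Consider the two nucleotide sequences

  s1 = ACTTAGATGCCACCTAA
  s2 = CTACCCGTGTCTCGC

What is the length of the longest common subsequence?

Pick C (s1 #2, s2 #1), T (s1 #4, s2 #2), A (s1 #5, s2 #3), G (s1 #6, s2 #7), T (s1 #8, s2 #8), G (s1 #9, s2 #9), C (s1 #10, s2 #11), C (s1 #11, s2 #13), C (s1 #14, s2 #15); all 9 bases appear in both, in order, and the DP table's final entry dp[17][15] is also 9, so no common subsequence is longer.

9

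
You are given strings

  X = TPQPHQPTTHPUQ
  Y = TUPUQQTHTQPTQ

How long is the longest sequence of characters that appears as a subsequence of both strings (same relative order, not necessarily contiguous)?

8

Taking T (X #1, Y #1) → P (X #2, Y #3) → Q (X #3, Y #6) → H (X #5, Y #8) → Q (X #6, Y #10) → P (X #7, Y #11) → T (X #9, Y #12) → Q (X #13, Y #13) gives a common subsequence of length 8. The LCS DP gives dp[13][13] = 8, so this is optimal.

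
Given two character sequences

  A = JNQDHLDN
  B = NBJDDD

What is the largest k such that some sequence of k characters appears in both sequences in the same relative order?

3

Match J at A[1]=B[3] → D at A[4]=B[5] → D at A[7]=B[6] — 3 characters in the same relative order in both, and the DP table's final entry dp[8][6] is also 3, so no common subsequence is longer.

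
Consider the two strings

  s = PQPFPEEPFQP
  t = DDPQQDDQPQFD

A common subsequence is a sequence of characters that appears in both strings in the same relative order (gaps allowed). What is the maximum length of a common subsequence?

Let dp[i][j] be the LCS length of the first i characters of s and the first j characters of t. dp[i][j] = dp[i-1][j-1]+1 when the i-th and j-th characters match, else max(dp[i-1][j], dp[i][j-1]).
    ·  D  D  P  Q  Q  D  D  Q  P  Q  F  D
 ·  0  0  0  0  0  0  0  0  0  0  0  0  0
 P  0  0  0  1  1  1  1  1  1  1  1  1  1
 Q  0  0  0  1  2  2  2  2  2  2  2  2  2
 P  0  0  0  1  2  2  2  2  2  3  3  3  3
 F  0  0  0  1  2  2  2  2  2  3  3  4  4
 P  0  0  0  1  2  2  2  2  2  3  3  4  4
 E  0  0  0  1  2  2  2  2  2  3  3  4  4
 E  0  0  0  1  2  2  2  2  2  3  3  4  4
 P  0  0  0  1  2  2  2  2  2  3  3  4  4
 F  0  0  0  1  2  2  2  2  2  3  3  4  4
 Q  0  0  0  1  2  3  3  3  3  3  4  4  4
 P  0  0  0  1  2  3  3  3  3  4  4  4  4
dp[11][12] = 4. One LCS (by backtracking along matches): PQPF.

4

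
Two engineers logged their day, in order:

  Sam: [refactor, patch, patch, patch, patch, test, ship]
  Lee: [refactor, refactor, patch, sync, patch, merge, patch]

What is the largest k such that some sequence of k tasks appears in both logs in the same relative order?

Match refactor [1,2], then patch [2,3], then patch [3,5], then patch [5,7] — 4 tasks in the same relative order in both, and the DP table's final entry dp[7][7] is also 4, so no common subsequence is longer.

4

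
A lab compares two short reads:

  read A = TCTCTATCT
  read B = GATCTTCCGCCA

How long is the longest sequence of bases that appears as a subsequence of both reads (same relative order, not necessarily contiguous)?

5

Let dp[i][j] be the LCS length of the first i bases of read A and the first j bases of read B. dp[i][j] = dp[i-1][j-1]+1 when the i-th and j-th bases match, else max(dp[i-1][j], dp[i][j-1]).
    ·  G  A  T  C  T  T  C  C  G  C  C  A
 ·  0  0  0  0  0  0  0  0  0  0  0  0  0
 T  0  0  0  1  1  1  1  1  1  1  1  1  1
 C  0  0  0  1  2  2  2  2  2  2  2  2  2
 T  0  0  0  1  2  3  3  3  3  3  3  3  3
 C  0  0  0  1  2  3  3  4  4  4  4  4  4
 T  0  0  0  1  2  3  4  4  4  4  4  4  4
 A  0  0  1  1  2  3  4  4  4  4  4  4  5
 T  0  0  1  2  2  3  4  4  4  4  4  4  5
 C  0  0  1  2  3  3  4  5  5  5  5  5  5
 T  0  0  1  2  3  4  4  5  5  5  5  5  5
dp[9][12] = 5. One LCS (by backtracking along matches): TCTCA.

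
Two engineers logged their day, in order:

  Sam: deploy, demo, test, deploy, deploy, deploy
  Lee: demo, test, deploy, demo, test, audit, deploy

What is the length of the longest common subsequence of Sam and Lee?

4

One common subsequence of length 4: deploy at Sam[1]=Lee[3] → demo at Sam[2]=Lee[4] → test at Sam[3]=Lee[5] → deploy at Sam[6]=Lee[7]. The LCS DP gives dp[6][7] = 4, so this is optimal.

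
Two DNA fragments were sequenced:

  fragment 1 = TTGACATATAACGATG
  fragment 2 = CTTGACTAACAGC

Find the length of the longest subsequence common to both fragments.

One common subsequence of length 11: T at fragment 1[1]=fragment 2[2] → T at fragment 1[2]=fragment 2[3] → G at fragment 1[3]=fragment 2[4] → A at fragment 1[4]=fragment 2[5] → C at fragment 1[5]=fragment 2[6] → T at fragment 1[9]=fragment 2[7] → A at fragment 1[10]=fragment 2[8] → A at fragment 1[11]=fragment 2[9] → C at fragment 1[12]=fragment 2[10] → A at fragment 1[14]=fragment 2[11] → G at fragment 1[16]=fragment 2[12]. The LCS DP gives dp[16][13] = 11, so this is optimal.

11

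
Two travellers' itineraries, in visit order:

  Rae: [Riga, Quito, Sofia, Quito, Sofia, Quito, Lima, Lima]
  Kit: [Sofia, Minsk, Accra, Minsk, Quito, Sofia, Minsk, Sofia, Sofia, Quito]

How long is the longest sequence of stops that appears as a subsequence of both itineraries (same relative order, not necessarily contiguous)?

4

One common subsequence of length 4: Quito [2,5], Sofia [3,8], Sofia [5,9], Quito [6,10]. dp[8][10] = 4 confirms this is the maximum.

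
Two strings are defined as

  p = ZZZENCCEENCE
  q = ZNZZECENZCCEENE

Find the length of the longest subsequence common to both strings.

11

Match Z [1,1], Z [2,3], Z [3,4], E [4,7], N [5,8], C [6,10], C [7,11], E [8,12], E [9,13], N [10,14], E [12,15] — 11 characters in the same relative order in both. The LCS DP gives dp[12][15] = 11, so this is optimal.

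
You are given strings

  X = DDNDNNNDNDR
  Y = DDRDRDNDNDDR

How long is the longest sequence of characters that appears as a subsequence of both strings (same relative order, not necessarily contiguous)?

8

Let dp[i][j] be the LCS length of the first i characters of X and the first j characters of Y. dp[i][j] = dp[i-1][j-1]+1 when the i-th and j-th characters match, else max(dp[i-1][j], dp[i][j-1]).
    ·  D  D  R  D  R  D  N  D  N  D  D  R
 ·  0  0  0  0  0  0  0  0  0  0  0  0  0
 D  0  1  1  1  1  1  1  1  1  1  1  1  1
 D  0  1  2  2  2  2  2  2  2  2  2  2  2
 N  0  1  2  2  2  2  2  3  3  3  3  3  3
 D  0  1  2  2  3  3  3  3  4  4  4  4  4
 N  0  1  2  2  3  3  3  4  4  5  5  5  5
 N  0  1  2  2  3  3  3  4  4  5  5  5  5
 N  0  1  2  2  3  3  3  4  4  5  5  5  5
 D  0  1  2  2  3  3  4  4  5  5  6  6  6
 N  0  1  2  2  3  3  4  5  5  6  6  6  6
 D  0  1  2  2  3  3  4  5  6  6  7  7  7
 R  0  1  2  3  3  4  4  5  6  6  7  7  8
dp[11][12] = 8. One LCS (by backtracking along matches): DDNDNDDR.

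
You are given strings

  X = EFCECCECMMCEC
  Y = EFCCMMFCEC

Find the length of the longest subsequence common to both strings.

9

Let dp[i][j] be the LCS length of the first i characters of X and the first j characters of Y. dp[i][j] = dp[i-1][j-1]+1 when the i-th and j-th characters match, else max(dp[i-1][j], dp[i][j-1]).
    ·  E  F  C  C  M  M  F  C  E  C
 ·  0  0  0  0  0  0  0  0  0  0  0
 E  0  1  1  1  1  1  1  1  1  1  1
 F  0  1  2  2  2  2  2  2  2  2  2
 C  0  1  2  3  3  3  3  3  3  3  3
 E  0  1  2  3  3  3  3  3  3  4  4
 C  0  1  2  3  4  4  4  4  4  4  5
 C  0  1  2  3  4  4  4  4  5  5  5
 E  0  1  2  3  4  4  4  4  5  6  6
 C  0  1  2  3  4  4  4  4  5  6  7
 M  0  1  2  3  4  5  5  5  5  6  7
 M  0  1  2  3  4  5  6  6  6  6  7
 C  0  1  2  3  4  5  6  6  7  7  7
 E  0  1  2  3  4  5  6  6  7  8  8
 C  0  1  2  3  4  5  6  6  7  8  9
dp[13][10] = 9. One LCS (by backtracking along matches): EFCCMMCEC.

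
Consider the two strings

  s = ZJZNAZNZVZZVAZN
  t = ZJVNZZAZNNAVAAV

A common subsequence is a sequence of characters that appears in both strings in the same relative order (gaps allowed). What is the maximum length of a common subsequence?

8

One common subsequence of length 8: Z [1,1], then J [2,2], then Z [3,6], then A [5,7], then Z [6,8], then N [7,10], then V [9,12], then V [12,15]. dp[15][15] = 8 confirms this is the maximum.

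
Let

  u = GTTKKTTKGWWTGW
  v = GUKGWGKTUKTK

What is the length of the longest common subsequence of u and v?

6

Pick G at u[1]=v[1], then K at u[4]=v[3], then K at u[5]=v[7], then T at u[6]=v[8], then T at u[7]=v[11], then K at u[8]=v[12]; all 6 characters appear in both, in order. The LCS DP gives dp[14][12] = 6, so this is optimal.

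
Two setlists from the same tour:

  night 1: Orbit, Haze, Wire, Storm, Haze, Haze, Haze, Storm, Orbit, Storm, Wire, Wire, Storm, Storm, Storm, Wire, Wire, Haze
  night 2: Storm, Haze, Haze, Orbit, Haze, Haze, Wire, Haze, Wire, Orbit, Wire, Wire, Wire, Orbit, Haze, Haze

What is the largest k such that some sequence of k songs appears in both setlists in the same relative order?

Pick Orbit at night 1[1]=night 2[4] → Haze at night 1[2]=night 2[6] → Wire at night 1[3]=night 2[7] → Haze at night 1[5]=night 2[8] → Orbit at night 1[9]=night 2[10] → Wire at night 1[11]=night 2[11] → Wire at night 1[12]=night 2[12] → Wire at night 1[16]=night 2[13] → Haze at night 1[18]=night 2[16]; all 9 songs appear in both, in order. The LCS DP gives dp[18][16] = 9, so this is optimal.

9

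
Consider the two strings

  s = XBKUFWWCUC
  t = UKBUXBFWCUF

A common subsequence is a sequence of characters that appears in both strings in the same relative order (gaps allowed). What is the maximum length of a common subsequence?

6

Let dp[i][j] be the LCS length of the first i characters of s and the first j characters of t. dp[i][j] = dp[i-1][j-1]+1 when the i-th and j-th characters match, else max(dp[i-1][j], dp[i][j-1]).
    ·  U  K  B  U  X  B  F  W  C  U  F
 ·  0  0  0  0  0  0  0  0  0  0  0  0
 X  0  0  0  0  0  1  1  1  1  1  1  1
 B  0  0  0  1  1  1  2  2  2  2  2  2
 K  0  0  1  1  1  1  2  2  2  2  2  2
 U  0  1  1  1  2  2  2  2  2  2  3  3
 F  0  1  1  1  2  2  2  3  3  3  3  4
 W  0  1  1  1  2  2  2  3  4  4  4  4
 W  0  1  1  1  2  2  2  3  4  4  4  4
 C  0  1  1  1  2  2  2  3  4  5  5  5
 U  0  1  1  1  2  2  2  3  4  5  6  6
 C  0  1  1  1  2  2  2  3  4  5  6  6
dp[10][11] = 6. One LCS (by backtracking along matches): XBFWCU.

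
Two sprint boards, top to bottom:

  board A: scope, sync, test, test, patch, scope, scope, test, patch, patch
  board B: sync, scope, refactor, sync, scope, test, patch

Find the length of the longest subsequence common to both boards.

5

Taking scope at board A[1]=board B[2]; then sync at board A[2]=board B[4]; then scope at board A[7]=board B[5]; then test at board A[8]=board B[6]; then patch at board A[10]=board B[7] gives a common subsequence of length 5, and the DP table's final entry dp[10][7] is also 5, so no common subsequence is longer.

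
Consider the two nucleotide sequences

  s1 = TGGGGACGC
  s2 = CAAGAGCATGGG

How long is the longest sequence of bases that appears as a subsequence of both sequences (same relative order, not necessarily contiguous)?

5

Let dp[i][j] be the LCS length of the first i bases of s1 and the first j bases of s2. dp[i][j] = dp[i-1][j-1]+1 when the i-th and j-th bases match, else max(dp[i-1][j], dp[i][j-1]).
    ·  C  A  A  G  A  G  C  A  T  G  G  G
 ·  0  0  0  0  0  0  0  0  0  0  0  0  0
 T  0  0  0  0  0  0  0  0  0  1  1  1  1
 G  0  0  0  0  1  1  1  1  1  1  2  2  2
 G  0  0  0  0  1  1  2  2  2  2  2  3  3
 G  0  0  0  0  1  1  2  2  2  2  3  3  4
 G  0  0  0  0  1  1  2  2  2  2  3  4  4
 A  0  0  1  1  1  2  2  2  3  3  3  4  4
 C  0  1  1  1  1  2  2  3  3  3  3  4  4
 G  0  1  1  1  2  2  3  3  3  3  4  4  5
 C  0  1  1  1  2  2  3  4  4  4  4  4  5
dp[9][12] = 5. One LCS (by backtracking along matches): GGGGG.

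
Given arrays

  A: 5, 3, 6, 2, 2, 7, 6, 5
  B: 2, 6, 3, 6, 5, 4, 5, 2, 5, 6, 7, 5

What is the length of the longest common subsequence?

Taking 3 at A[2]=B[3]; then 6 at A[3]=B[4]; then 2 at A[4]=B[8]; then 7 at A[6]=B[11]; then 5 at A[8]=B[12] gives a common subsequence of length 5. Since dp[8][12] = 5, nothing longer is possible.

5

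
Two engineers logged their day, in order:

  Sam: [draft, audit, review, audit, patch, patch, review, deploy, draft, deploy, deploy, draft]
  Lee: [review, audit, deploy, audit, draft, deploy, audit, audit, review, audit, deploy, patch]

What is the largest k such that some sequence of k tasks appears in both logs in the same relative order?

6

Taking review at Sam[3]=Lee[1], then audit at Sam[4]=Lee[2], then deploy at Sam[8]=Lee[3], then draft at Sam[9]=Lee[5], then deploy at Sam[10]=Lee[6], then deploy at Sam[11]=Lee[11] gives a common subsequence of length 6. Since dp[12][12] = 6, nothing longer is possible.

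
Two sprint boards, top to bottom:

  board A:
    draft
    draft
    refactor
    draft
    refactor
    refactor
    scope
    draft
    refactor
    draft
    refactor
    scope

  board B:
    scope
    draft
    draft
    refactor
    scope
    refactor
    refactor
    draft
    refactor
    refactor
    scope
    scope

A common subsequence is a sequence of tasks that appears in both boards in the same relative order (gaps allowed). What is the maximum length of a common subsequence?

One common subsequence of length 9: draft (board A #1, board B #2); then draft (board A #2, board B #3); then refactor (board A #3, board B #4); then refactor (board A #5, board B #6); then refactor (board A #6, board B #7); then draft (board A #8, board B #8); then refactor (board A #9, board B #9); then refactor (board A #11, board B #10); then scope (board A #12, board B #12). Since dp[12][12] = 9, nothing longer is possible.

9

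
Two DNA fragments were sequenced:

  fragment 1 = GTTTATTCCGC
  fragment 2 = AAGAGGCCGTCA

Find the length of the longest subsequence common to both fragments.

6

Taking G (fragment 1 #1, fragment 2 #3), then A (fragment 1 #5, fragment 2 #4), then C (fragment 1 #8, fragment 2 #7), then C (fragment 1 #9, fragment 2 #8), then G (fragment 1 #10, fragment 2 #9), then C (fragment 1 #11, fragment 2 #11) gives a common subsequence of length 6, and the DP table's final entry dp[11][12] is also 6, so no common subsequence is longer.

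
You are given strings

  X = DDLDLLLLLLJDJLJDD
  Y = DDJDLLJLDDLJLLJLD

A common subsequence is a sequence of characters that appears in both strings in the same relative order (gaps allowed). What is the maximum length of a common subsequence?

12

Pick D [1,1], then D [2,2], then D [4,4], then L [5,5], then L [6,6], then L [7,8], then L [8,11], then L [9,13], then L [10,14], then J [13,15], then L [14,16], then D [17,17]; all 12 characters appear in both, in order. Since dp[17][17] = 12, nothing longer is possible.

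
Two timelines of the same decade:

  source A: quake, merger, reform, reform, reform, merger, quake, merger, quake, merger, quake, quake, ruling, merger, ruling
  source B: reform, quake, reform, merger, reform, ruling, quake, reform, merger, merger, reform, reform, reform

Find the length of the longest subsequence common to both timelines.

6

Pick quake at source A[1]=source B[2], merger at source A[2]=source B[4], reform at source A[3]=source B[5], reform at source A[5]=source B[8], merger at source A[6]=source B[9], merger at source A[8]=source B[10]; all 6 events appear in both, in order, and the DP table's final entry dp[15][13] is also 6, so no common subsequence is longer.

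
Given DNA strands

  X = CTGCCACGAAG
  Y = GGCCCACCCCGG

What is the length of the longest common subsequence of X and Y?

Let dp[i][j] be the LCS length of the first i bases of X and the first j bases of Y. dp[i][j] = dp[i-1][j-1]+1 when the i-th and j-th bases match, else max(dp[i-1][j], dp[i][j-1]).
    ·  G  G  C  C  C  A  C  C  C  C  G  G
 ·  0  0  0  0  0  0  0  0  0  0  0  0  0
 C  0  0  0  1  1  1  1  1  1  1  1  1  1
 T  0  0  0  1  1  1  1  1  1  1  1  1  1
 G  0  1  1  1  1  1  1  1  1  1  1  2  2
 C  0  1  1  2  2  2  2  2  2  2  2  2  2
 C  0  1  1  2  3  3  3  3  3  3  3  3  3
 A  0  1  1  2  3  3  4  4  4  4  4  4  4
 C  0  1  1  2  3  4  4  5  5  5  5  5  5
 G  0  1  2  2  3  4  4  5  5  5  5  6  6
 A  0  1  2  2  3  4  5  5  5  5  5  6  6
 A  0  1  2  2  3  4  5  5  5  5  5  6  6
 G  0  1  2  2  3  4  5  5  5  5  5  6  7
dp[11][12] = 7. One LCS (by backtracking along matches): CCCACGG.

7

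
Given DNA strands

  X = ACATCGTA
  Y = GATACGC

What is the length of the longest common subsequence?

Let dp[i][j] be the LCS length of the first i bases of X and the first j bases of Y. dp[i][j] = dp[i-1][j-1]+1 when the i-th and j-th bases match, else max(dp[i-1][j], dp[i][j-1]).
    ·  G  A  T  A  C  G  C
 ·  0  0  0  0  0  0  0  0
 A  0  0  1  1  1  1  1  1
 C  0  0  1  1  1  2  2  2
 A  0  0  1  1  2  2  2  2
 T  0  0  1  2  2  2  2  2
 C  0  0  1  2  2  3  3  3
 G  0  1  1  2  2  3  4  4
 T  0  1  1  2  2  3  4  4
 A  0  1  2  2  3  3  4  4
dp[8][7] = 4. One LCS (by backtracking along matches): AACG.

4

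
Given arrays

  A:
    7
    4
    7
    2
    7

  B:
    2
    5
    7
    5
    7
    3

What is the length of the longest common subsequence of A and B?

2

One common subsequence of length 2: 7 [1,3], 7 [3,5], and the DP table's final entry dp[5][6] is also 2, so no common subsequence is longer.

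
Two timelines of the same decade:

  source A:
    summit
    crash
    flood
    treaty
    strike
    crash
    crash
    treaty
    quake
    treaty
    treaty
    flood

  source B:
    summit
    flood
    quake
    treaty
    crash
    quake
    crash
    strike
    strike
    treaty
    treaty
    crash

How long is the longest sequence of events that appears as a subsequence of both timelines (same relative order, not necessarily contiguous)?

7

Taking summit at source A[1]=source B[1]; then flood at source A[3]=source B[2]; then treaty at source A[4]=source B[4]; then crash at source A[6]=source B[5]; then crash at source A[7]=source B[7]; then treaty at source A[8]=source B[10]; then treaty at source A[10]=source B[11] gives a common subsequence of length 7. Since dp[12][12] = 7, nothing longer is possible.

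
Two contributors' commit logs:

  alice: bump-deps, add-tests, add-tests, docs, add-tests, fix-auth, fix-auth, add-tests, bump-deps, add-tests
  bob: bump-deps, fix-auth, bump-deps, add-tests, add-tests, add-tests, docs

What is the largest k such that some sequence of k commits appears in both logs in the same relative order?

One common subsequence of length 4: bump-deps [1,3]; then add-tests [2,5]; then add-tests [3,6]; then docs [4,7]. The LCS DP gives dp[10][7] = 4, so this is optimal.

4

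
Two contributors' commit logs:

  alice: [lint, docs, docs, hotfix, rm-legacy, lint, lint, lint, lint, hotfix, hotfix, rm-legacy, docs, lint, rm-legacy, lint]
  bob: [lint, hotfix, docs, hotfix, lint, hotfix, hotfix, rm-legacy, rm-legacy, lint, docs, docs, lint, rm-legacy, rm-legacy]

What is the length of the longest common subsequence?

Taking lint at alice[1]=bob[1], docs at alice[3]=bob[3], hotfix at alice[4]=bob[4], lint at alice[9]=bob[5], hotfix at alice[10]=bob[6], hotfix at alice[11]=bob[7], rm-legacy at alice[12]=bob[9], docs at alice[13]=bob[12], lint at alice[14]=bob[13], rm-legacy at alice[15]=bob[15] gives a common subsequence of length 10, and the DP table's final entry dp[16][15] is also 10, so no common subsequence is longer.

10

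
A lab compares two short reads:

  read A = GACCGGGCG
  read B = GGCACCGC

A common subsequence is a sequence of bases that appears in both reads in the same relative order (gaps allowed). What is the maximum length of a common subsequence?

6

One common subsequence of length 6: G [1,2] → A [2,4] → C [3,5] → C [4,6] → G [7,7] → C [8,8]. dp[9][8] = 6 confirms this is the maximum.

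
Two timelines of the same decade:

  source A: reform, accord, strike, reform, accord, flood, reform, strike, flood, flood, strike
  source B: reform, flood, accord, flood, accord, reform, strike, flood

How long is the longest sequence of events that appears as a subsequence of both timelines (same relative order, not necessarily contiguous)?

6

Taking reform at source A[1]=source B[1], then accord at source A[2]=source B[3], then accord at source A[5]=source B[5], then reform at source A[7]=source B[6], then strike at source A[8]=source B[7], then flood at source A[10]=source B[8] gives a common subsequence of length 6. Since dp[11][8] = 6, nothing longer is possible.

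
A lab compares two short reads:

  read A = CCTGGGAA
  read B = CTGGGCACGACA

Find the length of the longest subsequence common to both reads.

Let dp[i][j] be the LCS length of the first i bases of read A and the first j bases of read B. dp[i][j] = dp[i-1][j-1]+1 when the i-th and j-th bases match, else max(dp[i-1][j], dp[i][j-1]).
    ·  C  T  G  G  G  C  A  C  G  A  C  A
 ·  0  0  0  0  0  0  0  0  0  0  0  0  0
 C  0  1  1  1  1  1  1  1  1  1  1  1  1
 C  0  1  1  1  1  1  2  2  2  2  2  2  2
 T  0  1  2  2  2  2  2  2  2  2  2  2  2
 G  0  1  2  3  3  3  3  3  3  3  3  3  3
 G  0  1  2  3  4  4  4  4  4  4  4  4  4
 G  0  1  2  3  4  5  5  5  5  5  5  5  5
 A  0  1  2  3  4  5  5  6  6  6  6  6  6
 A  0  1  2  3  4  5  5  6  6  6  7  7  7
dp[8][12] = 7. One LCS (by backtracking along matches): CTGGGAA.

7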